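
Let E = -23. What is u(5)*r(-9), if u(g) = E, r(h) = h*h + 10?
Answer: -2093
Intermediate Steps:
r(h) = 10 + h² (r(h) = h² + 10 = 10 + h²)
u(g) = -23
u(5)*r(-9) = -23*(10 + (-9)²) = -23*(10 + 81) = -23*91 = -2093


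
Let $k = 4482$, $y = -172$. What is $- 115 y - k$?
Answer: $15298$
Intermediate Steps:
$- 115 y - k = \left(-115\right) \left(-172\right) - 4482 = 19780 - 4482 = 15298$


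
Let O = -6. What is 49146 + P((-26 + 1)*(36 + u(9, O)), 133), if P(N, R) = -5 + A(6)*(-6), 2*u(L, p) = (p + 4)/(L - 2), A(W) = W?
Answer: 49105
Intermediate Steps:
u(L, p) = (4 + p)/(2*(-2 + L)) (u(L, p) = ((p + 4)/(L - 2))/2 = ((4 + p)/(-2 + L))/2 = (4 + p)/(2*(-2 + L)))
P(N, R) = -41 (P(N, R) = -5 + 6*(-6) = -5 - 36 = -41)
49146 + P((-26 + 1)*(36 + u(9, O)), 133) = 49146 - 41 = 49105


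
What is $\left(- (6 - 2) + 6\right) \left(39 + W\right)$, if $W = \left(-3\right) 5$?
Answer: $48$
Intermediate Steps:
$W = -15$
$\left(- (6 - 2) + 6\right) \left(39 + W\right) = \left(- (6 - 2) + 6\right) \left(39 - 15\right) = \left(\left(-1\right) 4 + 6\right) 24 = \left(-4 + 6\right) 24 = 2 \cdot 24 = 48$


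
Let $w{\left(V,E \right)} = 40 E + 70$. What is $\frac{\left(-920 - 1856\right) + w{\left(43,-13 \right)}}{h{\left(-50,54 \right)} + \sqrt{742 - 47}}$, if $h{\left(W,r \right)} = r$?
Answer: $- \frac{174204}{2221} + \frac{3226 \sqrt{695}}{2221} \approx -40.143$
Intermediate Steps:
$w{\left(V,E \right)} = 70 + 40 E$
$\frac{\left(-920 - 1856\right) + w{\left(43,-13 \right)}}{h{\left(-50,54 \right)} + \sqrt{742 - 47}} = \frac{\left(-920 - 1856\right) + \left(70 + 40 \left(-13\right)\right)}{54 + \sqrt{742 - 47}} = \frac{\left(-920 - 1856\right) + \left(70 - 520\right)}{54 + \sqrt{695}} = \frac{-2776 - 450}{54 + \sqrt{695}} = - \frac{3226}{54 + \sqrt{695}}$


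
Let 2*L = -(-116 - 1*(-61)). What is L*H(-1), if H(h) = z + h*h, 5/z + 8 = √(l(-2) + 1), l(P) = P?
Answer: 275/26 - 55*I/26 ≈ 10.577 - 2.1154*I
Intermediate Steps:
z = (-8 - I)/13 (z = 5/(-8 + √(-2 + 1)) = 5/(-8 + √(-1)) = 5/(-8 + I) = 5*((-8 - I)/65) = (-8 - I)/13 ≈ -0.61539 - 0.076923*I)
H(h) = -8/13 + h² - I/13 (H(h) = (-8/13 - I/13) + h*h = (-8/13 - I/13) + h² = -8/13 + h² - I/13)
L = 55/2 (L = (-(-116 - 1*(-61)))/2 = (-(-116 + 61))/2 = (-1*(-55))/2 = (½)*55 = 55/2 ≈ 27.500)
L*H(-1) = 55*(-8/13 + (-1)² - I/13)/2 = 55*(-8/13 + 1 - I/13)/2 = 55*(5/13 - I/13)/2 = 275/26 - 55*I/26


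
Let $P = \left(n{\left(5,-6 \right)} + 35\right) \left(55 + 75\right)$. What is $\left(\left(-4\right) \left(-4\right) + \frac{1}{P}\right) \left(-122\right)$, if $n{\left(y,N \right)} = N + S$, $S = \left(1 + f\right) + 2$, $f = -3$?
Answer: $- \frac{3679581}{1885} \approx -1952.0$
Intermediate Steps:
$S = 0$ ($S = \left(1 - 3\right) + 2 = -2 + 2 = 0$)
$n{\left(y,N \right)} = N$ ($n{\left(y,N \right)} = N + 0 = N$)
$P = 3770$ ($P = \left(-6 + 35\right) \left(55 + 75\right) = 29 \cdot 130 = 3770$)
$\left(\left(-4\right) \left(-4\right) + \frac{1}{P}\right) \left(-122\right) = \left(\left(-4\right) \left(-4\right) + \frac{1}{3770}\right) \left(-122\right) = \left(16 + \frac{1}{3770}\right) \left(-122\right) = \frac{60321}{3770} \left(-122\right) = - \frac{3679581}{1885}$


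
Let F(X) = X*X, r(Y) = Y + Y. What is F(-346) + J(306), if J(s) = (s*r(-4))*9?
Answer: 97684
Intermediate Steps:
r(Y) = 2*Y
J(s) = -72*s (J(s) = (s*(2*(-4)))*9 = (s*(-8))*9 = -8*s*9 = -72*s)
F(X) = X**2
F(-346) + J(306) = (-346)**2 - 72*306 = 119716 - 22032 = 97684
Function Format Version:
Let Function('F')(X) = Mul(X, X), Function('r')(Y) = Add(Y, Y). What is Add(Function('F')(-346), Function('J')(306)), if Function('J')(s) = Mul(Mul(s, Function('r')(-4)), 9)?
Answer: 97684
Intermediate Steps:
Function('r')(Y) = Mul(2, Y)
Function('J')(s) = Mul(-72, s) (Function('J')(s) = Mul(Mul(s, Mul(2, -4)), 9) = Mul(Mul(s, -8), 9) = Mul(Mul(-8, s), 9) = Mul(-72, s))
Function('F')(X) = Pow(X, 2)
Add(Function('F')(-346), Function('J')(306)) = Add(Pow(-346, 2), Mul(-72, 306)) = Add(119716, -22032) = 97684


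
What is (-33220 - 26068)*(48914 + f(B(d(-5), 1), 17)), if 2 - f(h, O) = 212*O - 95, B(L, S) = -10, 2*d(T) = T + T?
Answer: -2692090216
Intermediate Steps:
d(T) = T (d(T) = (T + T)/2 = (2*T)/2 = T)
f(h, O) = 97 - 212*O (f(h, O) = 2 - (212*O - 95) = 2 - (-95 + 212*O) = 2 + (95 - 212*O) = 97 - 212*O)
(-33220 - 26068)*(48914 + f(B(d(-5), 1), 17)) = (-33220 - 26068)*(48914 + (97 - 212*17)) = -59288*(48914 + (97 - 3604)) = -59288*(48914 - 3507) = -59288*45407 = -2692090216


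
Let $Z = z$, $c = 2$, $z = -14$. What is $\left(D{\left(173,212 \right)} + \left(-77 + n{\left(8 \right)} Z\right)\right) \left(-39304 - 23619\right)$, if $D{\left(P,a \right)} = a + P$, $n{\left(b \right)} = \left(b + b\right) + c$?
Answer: $-3523688$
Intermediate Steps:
$Z = -14$
$n{\left(b \right)} = 2 + 2 b$ ($n{\left(b \right)} = \left(b + b\right) + 2 = 2 b + 2 = 2 + 2 b$)
$D{\left(P,a \right)} = P + a$
$\left(D{\left(173,212 \right)} + \left(-77 + n{\left(8 \right)} Z\right)\right) \left(-39304 - 23619\right) = \left(\left(173 + 212\right) + \left(-77 + \left(2 + 2 \cdot 8\right) \left(-14\right)\right)\right) \left(-39304 - 23619\right) = \left(385 + \left(-77 + \left(2 + 16\right) \left(-14\right)\right)\right) \left(-62923\right) = \left(385 + \left(-77 + 18 \left(-14\right)\right)\right) \left(-62923\right) = \left(385 - 329\right) \left(-62923\right) = 56 \left(-62923\right) = -3523688$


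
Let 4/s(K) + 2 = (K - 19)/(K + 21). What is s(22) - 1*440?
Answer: -36692/83 ≈ -442.07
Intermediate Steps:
s(K) = 4/(-2 + (-19 + K)/(21 + K)) (s(K) = 4/(-2 + (K - 19)/(K + 21)) = 4/(-2 + (-19 + K)/(21 + K)))
s(22) - 1*440 = 4*(-21 - 1*22)/(61 + 22) - 1*440 = 4*(-21 - 22)/83 - 440 = 4*(1/83)*(-43) - 440 = -172/83 - 440 = -36692/83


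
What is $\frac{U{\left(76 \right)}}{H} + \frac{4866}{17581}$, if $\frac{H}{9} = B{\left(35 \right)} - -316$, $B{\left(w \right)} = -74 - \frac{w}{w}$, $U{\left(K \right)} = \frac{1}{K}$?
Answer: $\frac{802148485}{2898122364} \approx 0.27678$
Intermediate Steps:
$B{\left(w \right)} = -75$ ($B{\left(w \right)} = -74 - 1 = -75$)
$H = 2169$ ($H = 9 \left(-75 - -316\right) = 9 \left(-75 + 316\right) = 9 \cdot 241 = 2169$)
$\frac{U{\left(76 \right)}}{H} + \frac{4866}{17581} = \frac{1}{76 \cdot 2169} + \frac{4866}{17581} = \frac{1}{76} \cdot \frac{1}{2169} + 4866 \cdot \frac{1}{17581} = \frac{1}{164844} + \frac{4866}{17581} = \frac{802148485}{2898122364}$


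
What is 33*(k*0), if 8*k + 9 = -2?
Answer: 0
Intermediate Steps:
k = -11/8 (k = -9/8 + (⅛)*(-2) = -9/8 - ¼ = -11/8 ≈ -1.3750)
33*(k*0) = 33*(-11/8*0) = 33*0 = 0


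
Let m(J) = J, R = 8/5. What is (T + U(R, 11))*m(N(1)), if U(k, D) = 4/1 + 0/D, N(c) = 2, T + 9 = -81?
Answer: -172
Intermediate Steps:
R = 8/5 (R = 8*(⅕) = 8/5 ≈ 1.6000)
T = -90 (T = -9 - 81 = -90)
U(k, D) = 4 (U(k, D) = 4*1 + 0 = 4 + 0 = 4)
(T + U(R, 11))*m(N(1)) = (-90 + 4)*2 = -86*2 = -172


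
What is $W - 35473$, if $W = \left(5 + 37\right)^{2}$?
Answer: $-33709$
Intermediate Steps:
$W = 1764$ ($W = 42^{2} = 1764$)
$W - 35473 = 1764 - 35473 = -33709$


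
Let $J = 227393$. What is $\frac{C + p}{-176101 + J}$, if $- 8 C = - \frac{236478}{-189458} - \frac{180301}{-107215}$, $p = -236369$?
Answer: $- \frac{9602618709932767}{2083762065790480} \approx -4.6083$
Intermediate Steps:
$C = - \frac{14878363907}{40625478940}$ ($C = - \frac{- \frac{236478}{-189458} - \frac{180301}{-107215}}{8} = - \frac{\left(-236478\right) \left(- \frac{1}{189458}\right) - - \frac{180301}{107215}}{8} = - \frac{\frac{118239}{94729} + \frac{180301}{107215}}{8} = \left(- \frac{1}{8}\right) \frac{29756727814}{10156369735} = - \frac{14878363907}{40625478940} \approx -0.36623$)
$\frac{C + p}{-176101 + J} = \frac{- \frac{14878363907}{40625478940} - 236369}{-176101 + 227393} = - \frac{9602618709932767}{40625478940 \cdot 51292} = \left(- \frac{9602618709932767}{40625478940}\right) \frac{1}{51292} = - \frac{9602618709932767}{2083762065790480}$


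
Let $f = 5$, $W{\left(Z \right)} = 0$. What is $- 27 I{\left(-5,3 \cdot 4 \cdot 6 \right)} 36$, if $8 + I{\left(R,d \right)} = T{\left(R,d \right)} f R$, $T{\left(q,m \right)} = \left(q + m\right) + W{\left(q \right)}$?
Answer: $1635876$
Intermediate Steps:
$T{\left(q,m \right)} = m + q$ ($T{\left(q,m \right)} = \left(q + m\right) + 0 = \left(m + q\right) + 0 = m + q$)
$I{\left(R,d \right)} = -8 + R \left(5 R + 5 d\right)$ ($I{\left(R,d \right)} = -8 + \left(d + R\right) 5 R = -8 + \left(R + d\right) 5 R = -8 + \left(5 R + 5 d\right) R = -8 + R \left(5 R + 5 d\right)$)
$- 27 I{\left(-5,3 \cdot 4 \cdot 6 \right)} 36 = - 27 \left(-8 + 5 \left(-5\right) \left(-5 + 3 \cdot 4 \cdot 6\right)\right) 36 = - 27 \left(-8 + 5 \left(-5\right) \left(-5 + 12 \cdot 6\right)\right) 36 = - 27 \left(-8 + 5 \left(-5\right) \left(-5 + 72\right)\right) 36 = - 27 \left(-8 + 5 \left(-5\right) 67\right) 36 = - 27 \left(-8 - 1675\right) 36 = \left(-27\right) \left(-1683\right) 36 = 45441 \cdot 36 = 1635876$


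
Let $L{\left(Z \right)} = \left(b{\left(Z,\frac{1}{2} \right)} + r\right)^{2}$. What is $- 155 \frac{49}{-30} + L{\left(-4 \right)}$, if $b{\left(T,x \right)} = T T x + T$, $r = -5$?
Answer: $\frac{1525}{6} \approx 254.17$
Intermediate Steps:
$b{\left(T,x \right)} = T + x T^{2}$ ($b{\left(T,x \right)} = T^{2} x + T = x T^{2} + T = T + x T^{2}$)
$L{\left(Z \right)} = \left(-5 + Z \left(1 + \frac{Z}{2}\right)\right)^{2}$ ($L{\left(Z \right)} = \left(Z \left(1 + \frac{Z}{2}\right) - 5\right)^{2} = \left(-5 + Z \left(1 + \frac{Z}{2}\right)\right)^{2}$)
$- 155 \frac{49}{-30} + L{\left(-4 \right)} = - 155 \frac{49}{-30} + \frac{\left(-10 - 4 \left(2 - 4\right)\right)^{2}}{4} = - 155 \cdot 49 \left(- \frac{1}{30}\right) + \frac{\left(-10 - -8\right)^{2}}{4} = \left(-155\right) \left(- \frac{49}{30}\right) + \frac{\left(-10 + 8\right)^{2}}{4} = \frac{1519}{6} + \frac{\left(-2\right)^{2}}{4} = \frac{1519}{6} + \frac{1}{4} \cdot 4 = \frac{1519}{6} + 1 = \frac{1525}{6}$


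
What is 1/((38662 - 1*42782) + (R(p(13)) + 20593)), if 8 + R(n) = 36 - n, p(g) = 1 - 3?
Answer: 1/16503 ≈ 6.0595e-5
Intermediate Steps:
p(g) = -2
R(n) = 28 - n (R(n) = -8 + (36 - n) = 28 - n)
1/((38662 - 1*42782) + (R(p(13)) + 20593)) = 1/((38662 - 1*42782) + ((28 - 1*(-2)) + 20593)) = 1/((38662 - 42782) + ((28 + 2) + 20593)) = 1/(-4120 + (30 + 20593)) = 1/(-4120 + 20623) = 1/16503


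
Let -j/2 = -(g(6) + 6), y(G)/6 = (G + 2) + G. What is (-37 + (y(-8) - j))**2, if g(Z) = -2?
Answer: 16641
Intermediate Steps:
y(G) = 12 + 12*G (y(G) = 6*((G + 2) + G) = 6*((2 + G) + G) = 6*(2 + 2*G) = 12 + 12*G)
j = 8 (j = -(-2)*(-2 + 6) = -(-2)*4 = -2*(-4) = 8)
(-37 + (y(-8) - j))**2 = (-37 + ((12 + 12*(-8)) - 1*8))**2 = (-37 + ((12 - 96) - 8))**2 = (-37 + (-84 - 8))**2 = (-37 - 92)**2 = (-129)**2 = 16641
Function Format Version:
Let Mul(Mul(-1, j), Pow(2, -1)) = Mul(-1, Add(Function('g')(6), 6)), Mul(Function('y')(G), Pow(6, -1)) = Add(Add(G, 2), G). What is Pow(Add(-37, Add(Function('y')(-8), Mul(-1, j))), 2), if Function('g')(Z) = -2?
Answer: 16641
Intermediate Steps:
Function('y')(G) = Add(12, Mul(12, G)) (Function('y')(G) = Mul(6, Add(Add(G, 2), G)) = Mul(6, Add(Add(2, G), G)) = Mul(6, Add(2, Mul(2, G))) = Add(12, Mul(12, G)))
j = 8 (j = Mul(-2, Mul(-1, Add(-2, 6))) = Mul(-2, Mul(-1, 4)) = Mul(-2, -4) = 8)
Pow(Add(-37, Add(Function('y')(-8), Mul(-1, j))), 2) = Pow(Add(-37, Add(Add(12, Mul(12, -8)), Mul(-1, 8))), 2) = Pow(Add(-37, Add(Add(12, -96), -8)), 2) = Pow(Add(-37, Add(-84, -8)), 2) = Pow(Add(-37, -92), 2) = Pow(-129, 2) = 16641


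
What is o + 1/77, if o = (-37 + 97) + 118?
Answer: 13707/77 ≈ 178.01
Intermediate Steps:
o = 178 (o = 60 + 118 = 178)
o + 1/77 = 178 + 1/77 = 13707/77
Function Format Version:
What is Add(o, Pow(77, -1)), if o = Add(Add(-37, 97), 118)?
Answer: Rational(13707, 77) ≈ 178.01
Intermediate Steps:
o = 178 (o = Add(60, 118) = 178)
Add(o, Pow(77, -1)) = Add(178, Pow(77, -1)) = Add(178, Rational(1, 77)) = Rational(13707, 77)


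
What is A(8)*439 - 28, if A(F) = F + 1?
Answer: 3923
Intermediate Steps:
A(F) = 1 + F
A(8)*439 - 28 = (1 + 8)*439 - 28 = 9*439 - 28 = 3951 - 28 = 3923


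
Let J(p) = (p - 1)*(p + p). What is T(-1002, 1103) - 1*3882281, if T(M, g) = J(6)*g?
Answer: -3816101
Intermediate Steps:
J(p) = 2*p*(-1 + p) (J(p) = (-1 + p)*(2*p) = 2*p*(-1 + p))
T(M, g) = 60*g (T(M, g) = (2*6*(-1 + 6))*g = (2*6*5)*g = 60*g)
T(-1002, 1103) - 1*3882281 = 60*1103 - 1*3882281 = 66180 - 3882281 = -3816101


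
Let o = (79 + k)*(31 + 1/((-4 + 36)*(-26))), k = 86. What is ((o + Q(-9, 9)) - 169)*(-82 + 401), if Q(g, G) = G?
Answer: 1315044005/832 ≈ 1.5806e+6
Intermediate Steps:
o = 4255515/832 (o = (79 + 86)*(31 + 1/((-4 + 36)*(-26))) = 165*(31 - 1/26/32) = 165*(31 + (1/32)*(-1/26)) = 165*(31 - 1/832) = 165*(25791/832) = 4255515/832 ≈ 5114.8)
((o + Q(-9, 9)) - 169)*(-82 + 401) = ((4255515/832 + 9) - 169)*(-82 + 401) = (4263003/832 - 169)*319 = (4122395/832)*319 = 1315044005/832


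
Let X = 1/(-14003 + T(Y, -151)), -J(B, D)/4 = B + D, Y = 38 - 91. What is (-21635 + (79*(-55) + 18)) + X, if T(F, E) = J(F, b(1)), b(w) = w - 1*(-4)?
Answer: -358561183/13811 ≈ -25962.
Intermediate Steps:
Y = -53
b(w) = 4 + w (b(w) = w + 4 = 4 + w)
J(B, D) = -4*B - 4*D (J(B, D) = -4*(B + D) = -4*B - 4*D)
T(F, E) = -20 - 4*F (T(F, E) = -4*F - 4*(4 + 1) = -4*F - 4*5 = -4*F - 20 = -20 - 4*F)
X = -1/13811 (X = 1/(-14003 + (-20 - 4*(-53))) = 1/(-14003 + (-20 + 212)) = 1/(-14003 + 192) = 1/(-13811) = -1/13811 ≈ -7.2406e-5)
(-21635 + (79*(-55) + 18)) + X = (-21635 + (79*(-55) + 18)) - 1/13811 = (-21635 + (-4345 + 18)) - 1/13811 = (-21635 - 4327) - 1/13811 = -25962 - 1/13811 = -358561183/13811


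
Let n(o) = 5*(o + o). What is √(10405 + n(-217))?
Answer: 3*√915 ≈ 90.747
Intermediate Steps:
n(o) = 10*o (n(o) = 5*(2*o) = 10*o)
√(10405 + n(-217)) = √(10405 + 10*(-217)) = √(10405 - 2170) = √8235 = 3*√915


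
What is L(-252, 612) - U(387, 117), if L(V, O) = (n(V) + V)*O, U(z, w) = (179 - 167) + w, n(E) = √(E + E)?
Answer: -154353 + 3672*I*√14 ≈ -1.5435e+5 + 13739.0*I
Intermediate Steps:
n(E) = √2*√E (n(E) = √(2*E) = √2*√E)
U(z, w) = 12 + w
L(V, O) = O*(V + √2*√V) (L(V, O) = (√2*√V + V)*O = (V + √2*√V)*O = O*(V + √2*√V))
L(-252, 612) - U(387, 117) = 612*(-252 + √2*√(-252)) - (12 + 117) = 612*(-252 + √2*(6*I*√7)) - 1*129 = 612*(-252 + 6*I*√14) - 129 = (-154224 + 3672*I*√14) - 129 = -154353 + 3672*I*√14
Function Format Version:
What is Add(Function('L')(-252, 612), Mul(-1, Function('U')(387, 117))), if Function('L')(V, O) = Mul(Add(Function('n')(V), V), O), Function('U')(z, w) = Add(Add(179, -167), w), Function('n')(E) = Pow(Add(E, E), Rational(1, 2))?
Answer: Add(-154353, Mul(3672, I, Pow(14, Rational(1, 2)))) ≈ Add(-1.5435e+5, Mul(13739., I))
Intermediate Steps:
Function('n')(E) = Mul(Pow(2, Rational(1, 2)), Pow(E, Rational(1, 2))) (Function('n')(E) = Pow(Mul(2, E), Rational(1, 2)) = Mul(Pow(2, Rational(1, 2)), Pow(E, Rational(1, 2))))
Function('U')(z, w) = Add(12, w)
Function('L')(V, O) = Mul(O, Add(V, Mul(Pow(2, Rational(1, 2)), Pow(V, Rational(1, 2))))) (Function('L')(V, O) = Mul(Add(Mul(Pow(2, Rational(1, 2)), Pow(V, Rational(1, 2))), V), O) = Mul(Add(V, Mul(Pow(2, Rational(1, 2)), Pow(V, Rational(1, 2)))), O) = Mul(O, Add(V, Mul(Pow(2, Rational(1, 2)), Pow(V, Rational(1, 2))))))
Add(Function('L')(-252, 612), Mul(-1, Function('U')(387, 117))) = Add(Mul(612, Add(-252, Mul(Pow(2, Rational(1, 2)), Pow(-252, Rational(1, 2))))), Mul(-1, Add(12, 117))) = Add(Mul(612, Add(-252, Mul(Pow(2, Rational(1, 2)), Mul(6, I, Pow(7, Rational(1, 2)))))), Mul(-1, 129)) = Add(Mul(612, Add(-252, Mul(6, I, Pow(14, Rational(1, 2))))), -129) = Add(Add(-154224, Mul(3672, I, Pow(14, Rational(1, 2)))), -129) = Add(-154353, Mul(3672, I, Pow(14, Rational(1, 2))))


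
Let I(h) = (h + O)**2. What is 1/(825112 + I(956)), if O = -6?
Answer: 1/1727612 ≈ 5.7883e-7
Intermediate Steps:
I(h) = (-6 + h)**2 (I(h) = (h - 6)**2 = (-6 + h)**2)
1/(825112 + I(956)) = 1/(825112 + (-6 + 956)**2) = 1/(825112 + 950**2) = 1/(825112 + 902500) = 1/1727612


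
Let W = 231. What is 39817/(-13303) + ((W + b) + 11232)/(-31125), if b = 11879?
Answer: -1549822751/414055875 ≈ -3.7430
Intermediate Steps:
39817/(-13303) + ((W + b) + 11232)/(-31125) = 39817/(-13303) + ((231 + 11879) + 11232)/(-31125) = 39817*(-1/13303) + (12110 + 11232)*(-1/31125) = -39817/13303 + 23342*(-1/31125) = -39817/13303 - 23342/31125 = -1549822751/414055875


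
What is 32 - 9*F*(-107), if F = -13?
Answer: -12487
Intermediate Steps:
32 - 9*F*(-107) = 32 - 9*(-13)*(-107) = 32 + 117*(-107) = 32 - 12519 = -12487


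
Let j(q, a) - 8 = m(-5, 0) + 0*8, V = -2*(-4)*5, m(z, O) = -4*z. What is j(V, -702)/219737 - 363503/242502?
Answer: -11409752665/7612380282 ≈ -1.4988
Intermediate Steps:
V = 40 (V = 8*5 = 40)
j(q, a) = 28 (j(q, a) = 8 + (-4*(-5) + 0*8) = 8 + (20 + 0) = 8 + 20 = 28)
j(V, -702)/219737 - 363503/242502 = 28/219737 - 363503/242502 = 28*(1/219737) - 363503*1/242502 = 4/31391 - 363503/242502 = -11409752665/7612380282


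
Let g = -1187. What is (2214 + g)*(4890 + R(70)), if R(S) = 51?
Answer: 5074407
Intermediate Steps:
(2214 + g)*(4890 + R(70)) = (2214 - 1187)*(4890 + 51) = 1027*4941 = 5074407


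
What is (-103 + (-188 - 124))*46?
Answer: -19090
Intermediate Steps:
(-103 + (-188 - 124))*46 = (-103 - 312)*46 = -415*46 = -19090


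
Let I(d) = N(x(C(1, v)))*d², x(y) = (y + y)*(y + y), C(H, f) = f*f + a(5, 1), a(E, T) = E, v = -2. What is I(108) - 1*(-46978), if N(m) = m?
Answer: 3826114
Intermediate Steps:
C(H, f) = 5 + f² (C(H, f) = f*f + 5 = f² + 5 = 5 + f²)
x(y) = 4*y² (x(y) = (2*y)*(2*y) = 4*y²)
I(d) = 324*d² (I(d) = (4*(5 + (-2)²)²)*d² = (4*(5 + 4)²)*d² = (4*9²)*d² = (4*81)*d² = 324*d²)
I(108) - 1*(-46978) = 324*108² - 1*(-46978) = 324*11664 + 46978 = 3779136 + 46978 = 3826114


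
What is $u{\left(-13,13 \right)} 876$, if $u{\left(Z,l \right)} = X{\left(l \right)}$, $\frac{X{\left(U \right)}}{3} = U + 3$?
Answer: $42048$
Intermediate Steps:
$X{\left(U \right)} = 9 + 3 U$ ($X{\left(U \right)} = 3 \left(U + 3\right) = 3 \left(3 + U\right) = 9 + 3 U$)
$u{\left(Z,l \right)} = 9 + 3 l$
$u{\left(-13,13 \right)} 876 = \left(9 + 3 \cdot 13\right) 876 = \left(9 + 39\right) 876 = 48 \cdot 876 = 42048$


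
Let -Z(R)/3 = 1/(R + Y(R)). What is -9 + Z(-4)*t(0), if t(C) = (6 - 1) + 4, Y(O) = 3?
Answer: 18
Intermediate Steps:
Z(R) = -3/(3 + R) (Z(R) = -3/(R + 3) = -3/(3 + R))
t(C) = 9 (t(C) = 5 + 4 = 9)
-9 + Z(-4)*t(0) = -9 - 3/(3 - 4)*9 = -9 - 3/(-1)*9 = -9 - 3*(-1)*9 = -9 + 3*9 = -9 + 27 = 18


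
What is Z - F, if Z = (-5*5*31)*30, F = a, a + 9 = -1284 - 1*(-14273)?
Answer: -36230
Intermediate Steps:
a = 12980 (a = -9 + (-1284 - 1*(-14273)) = -9 + (-1284 + 14273) = -9 + 12989 = 12980)
F = 12980
Z = -23250 (Z = -25*31*30 = -775*30 = -23250)
Z - F = -23250 - 1*12980 = -23250 - 12980 = -36230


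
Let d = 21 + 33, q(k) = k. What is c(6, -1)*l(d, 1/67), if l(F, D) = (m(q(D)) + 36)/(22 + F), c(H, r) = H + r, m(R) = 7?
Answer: 215/76 ≈ 2.8289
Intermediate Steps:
d = 54
l(F, D) = 43/(22 + F) (l(F, D) = (7 + 36)/(22 + F) = 43/(22 + F))
c(6, -1)*l(d, 1/67) = (6 - 1)*(43/(22 + 54)) = 5*(43/76) = 215/76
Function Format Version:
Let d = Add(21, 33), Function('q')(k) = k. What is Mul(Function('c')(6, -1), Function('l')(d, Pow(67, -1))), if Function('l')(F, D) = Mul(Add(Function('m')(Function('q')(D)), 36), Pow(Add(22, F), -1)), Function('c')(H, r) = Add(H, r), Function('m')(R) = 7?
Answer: Rational(215, 76) ≈ 2.8289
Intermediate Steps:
d = 54
Function('l')(F, D) = Mul(43, Pow(Add(22, F), -1)) (Function('l')(F, D) = Mul(Add(7, 36), Pow(Add(22, F), -1)) = Mul(43, Pow(Add(22, F), -1)))
Mul(Function('c')(6, -1), Function('l')(d, Pow(67, -1))) = Mul(Add(6, -1), Mul(43, Pow(Add(22, 54), -1))) = Mul(5, Mul(43, Pow(76, -1))) = Mul(5, Mul(43, Rational(1, 76))) = Mul(5, Rational(43, 76)) = Rational(215, 76)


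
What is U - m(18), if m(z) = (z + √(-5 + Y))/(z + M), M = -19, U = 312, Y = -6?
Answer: 330 + I*√11 ≈ 330.0 + 3.3166*I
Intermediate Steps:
m(z) = (z + I*√11)/(-19 + z) (m(z) = (z + √(-5 - 6))/(z - 19) = (z + √(-11))/(-19 + z) = (z + I*√11)/(-19 + z))
U - m(18) = 312 - (18 + I*√11)/(-19 + 18) = 312 - (18 + I*√11)/(-1) = 312 - (-1)*(18 + I*√11) = 312 - (-18 - I*√11) = 312 + (18 + I*√11) = 330 + I*√11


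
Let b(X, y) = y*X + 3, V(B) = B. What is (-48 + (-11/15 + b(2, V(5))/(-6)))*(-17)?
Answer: 8653/10 ≈ 865.30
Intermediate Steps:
b(X, y) = 3 + X*y (b(X, y) = X*y + 3 = 3 + X*y)
(-48 + (-11/15 + b(2, V(5))/(-6)))*(-17) = (-48 + (-11/15 + (3 + 2*5)/(-6)))*(-17) = (-48 + (-11*1/15 + (3 + 10)*(-1/6)))*(-17) = (-48 + (-11/15 + 13*(-1/6)))*(-17) = (-48 + (-11/15 - 13/6))*(-17) = (-48 - 29/10)*(-17) = -509/10*(-17) = 8653/10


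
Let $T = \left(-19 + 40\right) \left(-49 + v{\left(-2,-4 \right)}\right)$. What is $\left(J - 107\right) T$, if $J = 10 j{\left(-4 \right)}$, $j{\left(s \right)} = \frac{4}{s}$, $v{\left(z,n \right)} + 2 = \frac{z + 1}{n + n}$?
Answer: $\frac{999999}{8} \approx 1.25 \cdot 10^{5}$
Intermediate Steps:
$v{\left(z,n \right)} = -2 + \frac{1 + z}{2 n}$ ($v{\left(z,n \right)} = -2 + \frac{z + 1}{n + n} = -2 + \frac{1 + z}{2 n}$)
$T = - \frac{8547}{8}$ ($T = \left(-19 + 40\right) \left(-49 + \frac{1 - 2 - -16}{2 \left(-4\right)}\right) = 21 \left(-49 + \frac{1}{2} \left(- \frac{1}{4}\right) \left(1 - 2 + 16\right)\right) = 21 \left(-49 + \frac{1}{2} \left(- \frac{1}{4}\right) 15\right) = 21 \left(-49 - \frac{15}{8}\right) = 21 \left(- \frac{407}{8}\right) = - \frac{8547}{8} \approx -1068.4$)
$J = -10$ ($J = 10 \frac{4}{-4} = 10 \cdot 4 \left(- \frac{1}{4}\right) = 10 \left(-1\right) = -10$)
$\left(J - 107\right) T = \left(-10 - 107\right) \left(- \frac{8547}{8}\right) = \left(-117\right) \left(- \frac{8547}{8}\right) = \frac{999999}{8}$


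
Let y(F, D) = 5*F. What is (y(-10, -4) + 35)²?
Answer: 225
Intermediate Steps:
(y(-10, -4) + 35)² = (5*(-10) + 35)² = (-50 + 35)² = (-15)² = 225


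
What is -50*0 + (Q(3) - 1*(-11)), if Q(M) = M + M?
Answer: 17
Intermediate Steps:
Q(M) = 2*M
-50*0 + (Q(3) - 1*(-11)) = -50*0 + (2*3 - 1*(-11)) = 0 + (6 + 11) = 0 + 17 = 17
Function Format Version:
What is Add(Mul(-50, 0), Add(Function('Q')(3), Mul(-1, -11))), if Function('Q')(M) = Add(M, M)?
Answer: 17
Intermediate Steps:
Function('Q')(M) = Mul(2, M)
Add(Mul(-50, 0), Add(Function('Q')(3), Mul(-1, -11))) = Add(Mul(-50, 0), Add(Mul(2, 3), Mul(-1, -11))) = Add(0, Add(6, 11)) = Add(0, 17) = 17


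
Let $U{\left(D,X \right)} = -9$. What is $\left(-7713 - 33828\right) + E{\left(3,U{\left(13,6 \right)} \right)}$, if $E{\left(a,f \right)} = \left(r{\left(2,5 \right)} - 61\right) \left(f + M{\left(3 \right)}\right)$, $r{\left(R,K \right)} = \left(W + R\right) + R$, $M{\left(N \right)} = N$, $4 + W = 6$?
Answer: $-41211$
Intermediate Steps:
$W = 2$ ($W = -4 + 6 = 2$)
$r{\left(R,K \right)} = 2 + 2 R$ ($r{\left(R,K \right)} = \left(2 + R\right) + R = 2 + 2 R$)
$E{\left(a,f \right)} = -165 - 55 f$ ($E{\left(a,f \right)} = \left(\left(2 + 2 \cdot 2\right) - 61\right) \left(f + 3\right) = \left(\left(2 + 4\right) - 61\right) \left(3 + f\right) = \left(6 - 61\right) \left(3 + f\right) = - 55 \left(3 + f\right) = -165 - 55 f$)
$\left(-7713 - 33828\right) + E{\left(3,U{\left(13,6 \right)} \right)} = \left(-7713 - 33828\right) - -330 = -41541 + \left(-165 + 495\right) = -41541 + 330 = -41211$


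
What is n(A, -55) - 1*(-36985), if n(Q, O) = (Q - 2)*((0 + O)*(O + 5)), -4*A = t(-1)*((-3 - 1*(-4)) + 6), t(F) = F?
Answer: 72595/2 ≈ 36298.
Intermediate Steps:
A = 7/4 (A = -(-1)*((-3 - 1*(-4)) + 6)/4 = -(-1)*((-3 + 4) + 6)/4 = -(-1)*(1 + 6)/4 = -(-1)*7/4 = -1/4*(-7) = 7/4 ≈ 1.7500)
n(Q, O) = O*(-2 + Q)*(5 + O) (n(Q, O) = (-2 + Q)*(O*(5 + O)) = O*(-2 + Q)*(5 + O))
n(A, -55) - 1*(-36985) = -55*(-10 - 2*(-55) + 5*(7/4) - 55*7/4) - 1*(-36985) = -55*(-10 + 110 + 35/4 - 385/4) + 36985 = -55*25/2 + 36985 = -1375/2 + 36985 = 72595/2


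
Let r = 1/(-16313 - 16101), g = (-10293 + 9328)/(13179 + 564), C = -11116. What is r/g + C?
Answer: -347703019417/31279510 ≈ -11116.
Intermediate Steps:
g = -965/13743 ≈ -0.070218
r = -1/32414 (r = 1/(-32414) = -1/32414 ≈ -3.0851e-5)
r/g + C = -1/(32414*(-965/13743)) - 11116 = -1/32414*(-13743/965) - 11116 = 13743/31279510 - 11116 = -347703019417/31279510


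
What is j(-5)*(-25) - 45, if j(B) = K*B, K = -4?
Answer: -545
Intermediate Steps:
j(B) = -4*B
j(-5)*(-25) - 45 = -4*(-5)*(-25) - 45 = 20*(-25) - 45 = -500 - 45 = -545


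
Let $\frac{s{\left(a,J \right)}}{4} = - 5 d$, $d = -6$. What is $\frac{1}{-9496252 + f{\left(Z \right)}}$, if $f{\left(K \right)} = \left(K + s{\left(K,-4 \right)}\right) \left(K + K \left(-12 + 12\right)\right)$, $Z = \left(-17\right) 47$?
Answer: $- \frac{1}{8953731} \approx -1.1169 \cdot 10^{-7}$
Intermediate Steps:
$s{\left(a,J \right)} = 120$ ($s{\left(a,J \right)} = 4 \left(\left(-5\right) \left(-6\right)\right) = 4 \cdot 30 = 120$)
$Z = -799$
$f{\left(K \right)} = K \left(120 + K\right)$ ($f{\left(K \right)} = \left(K + 120\right) \left(K + K \left(-12 + 12\right)\right) = \left(120 + K\right) \left(K + K 0\right) = \left(120 + K\right) \left(K + 0\right) = \left(120 + K\right) K = K \left(120 + K\right)$)
$\frac{1}{-9496252 + f{\left(Z \right)}} = \frac{1}{-9496252 - 799 \left(120 - 799\right)} = \frac{1}{-9496252 - -542521} = \frac{1}{-9496252 + 542521} = \frac{1}{-8953731} = - \frac{1}{8953731}$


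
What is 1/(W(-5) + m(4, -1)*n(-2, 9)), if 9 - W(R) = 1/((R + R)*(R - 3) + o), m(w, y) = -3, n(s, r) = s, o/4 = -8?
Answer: 48/719 ≈ 0.066759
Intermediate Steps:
o = -32 (o = 4*(-8) = -32)
W(R) = 9 - 1/(-32 + 2*R*(-3 + R)) (W(R) = 9 - 1/((R + R)*(R - 3) - 32) = 9 - 1/((2*R)*(-3 + R) - 32) = 9 - 1/(2*R*(-3 + R) - 32) = 9 - 1/(-32 + 2*R*(-3 + R)))
1/(W(-5) + m(4, -1)*n(-2, 9)) = 1/((289 - 18*(-5)**2 + 54*(-5))/(2*(16 - 1*(-5)**2 + 3*(-5))) - 3*(-2)) = 1/((289 - 18*25 - 270)/(2*(16 - 1*25 - 15)) + 6) = 1/((289 - 450 - 270)/(2*(16 - 25 - 15)) + 6) = 1/((1/2)*(-431)/(-24) + 6) = 1/((1/2)*(-1/24)*(-431) + 6) = 1/(431/48 + 6) = 1/(719/48) = 48/719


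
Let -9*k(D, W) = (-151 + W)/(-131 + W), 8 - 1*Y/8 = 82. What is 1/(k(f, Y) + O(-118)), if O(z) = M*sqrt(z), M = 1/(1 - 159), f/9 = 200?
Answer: -60346737882/9388797509 + 3344942871*I*sqrt(118)/9388797509 ≈ -6.4275 + 3.8701*I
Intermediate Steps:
f = 1800 (f = 9*200 = 1800)
M = -1/158 (M = 1/(-158) = -1/158 ≈ -0.0063291)
O(z) = -sqrt(z)/158
Y = -592 (Y = 64 - 8*82 = 64 - 656 = -592)
k(D, W) = -(-151 + W)/(9*(-131 + W))
1/(k(f, Y) + O(-118)) = 1/((151 - 1*(-592))/(9*(-131 - 592)) - I*sqrt(118)/158) = 1/((1/9)*(151 + 592)/(-723) - I*sqrt(118)/158) = 1/((1/9)*(-1/723)*743 - I*sqrt(118)/158) = 1/(-743/6507 - I*sqrt(118)/158)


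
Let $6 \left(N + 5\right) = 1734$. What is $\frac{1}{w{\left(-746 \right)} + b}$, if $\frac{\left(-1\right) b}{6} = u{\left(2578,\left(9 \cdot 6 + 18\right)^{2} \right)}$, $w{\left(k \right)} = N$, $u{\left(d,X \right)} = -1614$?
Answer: $\frac{1}{9968} \approx 0.00010032$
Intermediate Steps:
$N = 284$ ($N = -5 + \frac{1}{6} \cdot 1734 = -5 + 289 = 284$)
$w{\left(k \right)} = 284$
$b = 9684$ ($b = \left(-6\right) \left(-1614\right) = 9684$)
$\frac{1}{w{\left(-746 \right)} + b} = \frac{1}{284 + 9684} = \frac{1}{9968}$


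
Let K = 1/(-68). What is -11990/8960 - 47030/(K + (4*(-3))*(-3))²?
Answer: -202029564111/5365076864 ≈ -37.656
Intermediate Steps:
K = -1/68 ≈ -0.014706
-11990/8960 - 47030/(K + (4*(-3))*(-3))² = -11990/8960 - 47030/(-1/68 + (4*(-3))*(-3))² = -11990*1/8960 - 47030/(-1/68 - 12*(-3))² = -1199/896 - 47030/(-1/68 + 36)² = -1199/896 - 47030/((2447/68)²) = -1199/896 - 47030/5987809/4624 = -1199/896 - 47030*4624/5987809 = -1199/896 - 217466720/5987809 = -202029564111/5365076864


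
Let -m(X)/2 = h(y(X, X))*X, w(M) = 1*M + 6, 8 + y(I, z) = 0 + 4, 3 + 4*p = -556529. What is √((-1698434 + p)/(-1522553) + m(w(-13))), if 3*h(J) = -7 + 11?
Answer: √414632301488871/4567659 ≈ 4.4580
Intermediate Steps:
p = -139133 (p = -¾ + (¼)*(-556529) = -¾ - 556529/4 = -139133)
y(I, z) = -4 (y(I, z) = -8 + (0 + 4) = -8 + 4 = -4)
h(J) = 4/3 (h(J) = (-7 + 11)/3 = (⅓)*4 = 4/3)
w(M) = 6 + M (w(M) = M + 6 = 6 + M)
m(X) = -8*X/3
√((-1698434 + p)/(-1522553) + m(w(-13))) = √((-1698434 - 139133)/(-1522553) - 8*(6 - 13)/3) = √(-1837567*(-1/1522553) - 8/3*(-7)) = √(1837567/1522553 + 56/3) = √(90775669/4567659) = √414632301488871/4567659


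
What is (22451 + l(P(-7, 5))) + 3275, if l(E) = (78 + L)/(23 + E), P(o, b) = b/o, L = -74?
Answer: 1003321/39 ≈ 25726.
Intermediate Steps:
l(E) = 4/(23 + E) (l(E) = (78 - 74)/(23 + E) = 4/(23 + E))
(22451 + l(P(-7, 5))) + 3275 = (22451 + 4/(23 + 5/(-7))) + 3275 = (22451 + 4/(23 + 5*(-1/7))) + 3275 = (22451 + 4/(23 - 5/7)) + 3275 = (22451 + 4/(156/7)) + 3275 = (22451 + 4*(7/156)) + 3275 = (22451 + 7/39) + 3275 = 875596/39 + 3275 = 1003321/39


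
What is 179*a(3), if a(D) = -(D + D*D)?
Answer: -2148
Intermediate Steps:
a(D) = -D - D**2 (a(D) = -(D + D**2) = -D - D**2)
179*a(3) = 179*(-1*3*(1 + 3)) = 179*(-1*3*4) = 179*(-12) = -2148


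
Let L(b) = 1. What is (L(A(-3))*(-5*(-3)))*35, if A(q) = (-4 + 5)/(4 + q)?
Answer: 525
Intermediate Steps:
A(q) = 1/(4 + q)
(L(A(-3))*(-5*(-3)))*35 = (1*(-5*(-3)))*35 = (1*15)*35 = 15*35 = 525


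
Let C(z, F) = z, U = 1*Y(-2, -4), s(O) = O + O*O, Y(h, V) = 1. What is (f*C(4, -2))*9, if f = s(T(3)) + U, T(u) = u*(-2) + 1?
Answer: 756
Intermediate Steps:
T(u) = 1 - 2*u (T(u) = -2*u + 1 = 1 - 2*u)
s(O) = O + O**2
U = 1 (U = 1*1 = 1)
f = 21 (f = (1 - 2*3)*(1 + (1 - 2*3)) + 1 = (1 - 6)*(1 + (1 - 6)) + 1 = -5*(1 - 5) + 1 = -5*(-4) + 1 = 20 + 1 = 21)
(f*C(4, -2))*9 = (21*4)*9 = 84*9 = 756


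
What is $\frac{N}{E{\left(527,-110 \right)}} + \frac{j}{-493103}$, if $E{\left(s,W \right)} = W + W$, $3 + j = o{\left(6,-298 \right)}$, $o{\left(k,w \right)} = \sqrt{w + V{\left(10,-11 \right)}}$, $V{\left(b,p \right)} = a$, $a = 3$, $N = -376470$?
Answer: $\frac{18563848707}{10848266} - \frac{i \sqrt{295}}{493103} \approx 1711.2 - 3.4832 \cdot 10^{-5} i$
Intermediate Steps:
$V{\left(b,p \right)} = 3$
$o{\left(k,w \right)} = \sqrt{3 + w}$ ($o{\left(k,w \right)} = \sqrt{w + 3} = \sqrt{3 + w}$)
$j = -3 + i \sqrt{295}$ ($j = -3 + \sqrt{3 - 298} = -3 + \sqrt{-295} = -3 + i \sqrt{295} \approx -3.0 + 17.176 i$)
$E{\left(s,W \right)} = 2 W$
$\frac{N}{E{\left(527,-110 \right)}} + \frac{j}{-493103} = - \frac{376470}{2 \left(-110\right)} + \frac{-3 + i \sqrt{295}}{-493103} = - \frac{376470}{-220} + \left(-3 + i \sqrt{295}\right) \left(- \frac{1}{493103}\right) = \left(-376470\right) \left(- \frac{1}{220}\right) + \left(\frac{3}{493103} - \frac{i \sqrt{295}}{493103}\right) = \frac{37647}{22} + \left(\frac{3}{493103} - \frac{i \sqrt{295}}{493103}\right) = \frac{18563848707}{10848266} - \frac{i \sqrt{295}}{493103}$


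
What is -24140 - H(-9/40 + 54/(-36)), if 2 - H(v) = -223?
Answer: -24365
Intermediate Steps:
H(v) = 225 (H(v) = 2 - 1*(-223) = 2 + 223 = 225)
-24140 - H(-9/40 + 54/(-36)) = -24140 - 1*225 = -24140 - 225 = -24365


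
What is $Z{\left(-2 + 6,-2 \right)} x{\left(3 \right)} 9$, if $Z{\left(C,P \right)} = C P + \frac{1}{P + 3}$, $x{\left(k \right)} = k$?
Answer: $-189$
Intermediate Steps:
$Z{\left(C,P \right)} = \frac{1}{3 + P} + C P$ ($Z{\left(C,P \right)} = C P + \frac{1}{3 + P} = \frac{1}{3 + P} + C P$)
$Z{\left(-2 + 6,-2 \right)} x{\left(3 \right)} 9 = \frac{1 + \left(-2 + 6\right) \left(-2\right)^{2} + 3 \left(-2 + 6\right) \left(-2\right)}{3 - 2} \cdot 3 \cdot 9 = \frac{1 + 4 \cdot 4 + 3 \cdot 4 \left(-2\right)}{1} \cdot 3 \cdot 9 = 1 \left(1 + 16 - 24\right) 3 \cdot 9 = 1 \left(-7\right) 3 \cdot 9 = \left(-7\right) 3 \cdot 9 = \left(-21\right) 9 = -189$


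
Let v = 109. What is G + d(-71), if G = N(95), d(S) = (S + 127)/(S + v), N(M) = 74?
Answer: 1434/19 ≈ 75.474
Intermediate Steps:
d(S) = (127 + S)/(109 + S) (d(S) = (S + 127)/(S + 109) = (127 + S)/(109 + S))
G = 74
G + d(-71) = 74 + (127 - 71)/(109 - 71) = 74 + 56/38 = 74 + (1/38)*56 = 74 + 28/19 = 1434/19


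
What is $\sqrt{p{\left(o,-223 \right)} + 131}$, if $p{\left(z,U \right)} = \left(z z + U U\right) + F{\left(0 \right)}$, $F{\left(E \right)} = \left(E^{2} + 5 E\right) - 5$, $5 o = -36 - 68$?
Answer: $\frac{13 \sqrt{7439}}{5} \approx 224.25$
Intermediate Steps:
$o = - \frac{104}{5}$ ($o = \frac{-36 - 68}{5} = \frac{1}{5} \left(-104\right) = - \frac{104}{5} \approx -20.8$)
$F{\left(E \right)} = -5 + E^{2} + 5 E$
$p{\left(z,U \right)} = -5 + U^{2} + z^{2}$ ($p{\left(z,U \right)} = \left(z z + U U\right) + \left(-5 + 0^{2} + 5 \cdot 0\right) = \left(z^{2} + U^{2}\right) + \left(-5 + 0 + 0\right) = \left(U^{2} + z^{2}\right) - 5 = -5 + U^{2} + z^{2}$)
$\sqrt{p{\left(o,-223 \right)} + 131} = \sqrt{\left(-5 + \left(-223\right)^{2} + \left(- \frac{104}{5}\right)^{2}\right) + 131} = \sqrt{\left(-5 + 49729 + \frac{10816}{25}\right) + 131} = \sqrt{\frac{1253916}{25} + 131} = \sqrt{\frac{1257191}{25}} = \frac{13 \sqrt{7439}}{5}$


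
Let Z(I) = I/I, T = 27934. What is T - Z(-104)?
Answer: 27933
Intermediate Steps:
Z(I) = 1
T - Z(-104) = 27934 - 1*1 = 27934 - 1 = 27933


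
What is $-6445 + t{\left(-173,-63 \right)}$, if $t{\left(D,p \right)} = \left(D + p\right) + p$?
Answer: $-6744$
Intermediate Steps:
$t{\left(D,p \right)} = D + 2 p$
$-6445 + t{\left(-173,-63 \right)} = -6445 + \left(-173 + 2 \left(-63\right)\right) = -6445 - 299 = -6744$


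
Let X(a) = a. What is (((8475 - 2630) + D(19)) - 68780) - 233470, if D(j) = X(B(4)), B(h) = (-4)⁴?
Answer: -296149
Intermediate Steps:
B(h) = 256
D(j) = 256
(((8475 - 2630) + D(19)) - 68780) - 233470 = (((8475 - 2630) + 256) - 68780) - 233470 = ((5845 + 256) - 68780) - 233470 = (6101 - 68780) - 233470 = -62679 - 233470 = -296149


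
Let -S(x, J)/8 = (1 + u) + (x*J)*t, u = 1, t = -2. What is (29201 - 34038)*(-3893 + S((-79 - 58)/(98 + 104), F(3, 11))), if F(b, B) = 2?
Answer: 1920293837/101 ≈ 1.9013e+7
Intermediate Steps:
S(x, J) = -16 + 16*J*x (S(x, J) = -8*((1 + 1) + (x*J)*(-2)) = -8*(2 + (J*x)*(-2)) = -8*(2 - 2*J*x) = -16 + 16*J*x)
(29201 - 34038)*(-3893 + S((-79 - 58)/(98 + 104), F(3, 11))) = (29201 - 34038)*(-3893 + (-16 + 16*2*((-79 - 58)/(98 + 104)))) = -4837*(-3893 + (-16 + 16*2*(-137/202))) = -4837*(-3893 + (-16 - 2192/101)) = -4837*(-3893 - 3808/101) = -4837*(-397001/101) = 1920293837/101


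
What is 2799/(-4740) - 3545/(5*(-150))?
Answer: 98027/23700 ≈ 4.1362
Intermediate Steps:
2799/(-4740) - 3545/(5*(-150)) = 2799*(-1/4740) - 3545/(-750) = -933/1580 - 3545*(-1/750) = -933/1580 + 709/150 = 98027/23700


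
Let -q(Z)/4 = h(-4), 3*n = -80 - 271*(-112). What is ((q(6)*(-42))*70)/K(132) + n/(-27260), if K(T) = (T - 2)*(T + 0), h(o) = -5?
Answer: -11100274/2923635 ≈ -3.7967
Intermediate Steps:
n = 30272/3 (n = (-80 - 271*(-112))/3 = (-80 + 30352)/3 = (1/3)*30272 = 30272/3 ≈ 10091.)
q(Z) = 20 (q(Z) = -4*(-5) = 20)
K(T) = T*(-2 + T) (K(T) = (-2 + T)*T = T*(-2 + T))
((q(6)*(-42))*70)/K(132) + n/(-27260) = ((20*(-42))*70)/((132*(-2 + 132))) + (30272/3)/(-27260) = (-840*70)/((132*130)) + (30272/3)*(-1/27260) = -58800/17160 - 7568/20445 = -58800*1/17160 - 7568/20445 = -490/143 - 7568/20445 = -11100274/2923635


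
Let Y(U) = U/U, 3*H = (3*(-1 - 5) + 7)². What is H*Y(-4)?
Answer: 121/3 ≈ 40.333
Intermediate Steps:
H = 121/3 (H = (3*(-1 - 5) + 7)²/3 = (3*(-6) + 7)²/3 = (-18 + 7)²/3 = (⅓)*(-11)² = (⅓)*121 = 121/3 ≈ 40.333)
Y(U) = 1
H*Y(-4) = (121/3)*1 = 121/3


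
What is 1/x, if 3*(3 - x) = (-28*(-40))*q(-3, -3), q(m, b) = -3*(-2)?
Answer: -1/2237 ≈ -0.00044703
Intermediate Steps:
q(m, b) = 6
x = -2237 (x = 3 - (-28*(-40))*6/3 = 3 - 1120*6/3 = 3 - 1/3*6720 = 3 - 2240 = -2237)
1/x = 1/(-2237) = -1/2237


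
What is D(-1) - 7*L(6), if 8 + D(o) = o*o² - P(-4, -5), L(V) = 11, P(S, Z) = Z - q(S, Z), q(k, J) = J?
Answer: -86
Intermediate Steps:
P(S, Z) = 0 (P(S, Z) = Z - Z = 0)
D(o) = -8 + o³ (D(o) = -8 + (o*o² - 1*0) = -8 + (o³ + 0) = -8 + o³)
D(-1) - 7*L(6) = (-8 + (-1)³) - 7*11 = (-8 - 1) - 77 = -9 - 77 = -86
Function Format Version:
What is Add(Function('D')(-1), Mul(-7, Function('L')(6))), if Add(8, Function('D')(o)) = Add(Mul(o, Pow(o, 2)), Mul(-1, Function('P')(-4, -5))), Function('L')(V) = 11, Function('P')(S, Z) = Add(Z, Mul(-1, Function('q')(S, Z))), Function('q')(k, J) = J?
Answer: -86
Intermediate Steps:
Function('P')(S, Z) = 0 (Function('P')(S, Z) = Add(Z, Mul(-1, Z)) = 0)
Function('D')(o) = Add(-8, Pow(o, 3)) (Function('D')(o) = Add(-8, Add(Mul(o, Pow(o, 2)), Mul(-1, 0))) = Add(-8, Add(Pow(o, 3), 0)) = Add(-8, Pow(o, 3)))
Add(Function('D')(-1), Mul(-7, Function('L')(6))) = Add(Add(-8, Pow(-1, 3)), Mul(-7, 11)) = Add(Add(-8, -1), -77) = Add(-9, -77) = -86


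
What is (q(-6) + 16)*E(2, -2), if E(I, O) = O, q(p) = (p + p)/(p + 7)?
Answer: -8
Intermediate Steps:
q(p) = 2*p/(7 + p) (q(p) = (2*p)/(7 + p) = 2*p/(7 + p))
(q(-6) + 16)*E(2, -2) = (2*(-6)/(7 - 6) + 16)*(-2) = (2*(-6)/1 + 16)*(-2) = (2*(-6)*1 + 16)*(-2) = (-12 + 16)*(-2) = 4*(-2) = -8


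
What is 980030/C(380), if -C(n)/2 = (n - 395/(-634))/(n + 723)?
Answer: -68533693906/48263 ≈ -1.4200e+6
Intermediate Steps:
C(n) = -2*(395/634 + n)/(723 + n) (C(n) = -2*(n - 395/(-634))/(n + 723) = -2*(n - 395*(-1/634))/(723 + n) = -2*(n + 395/634)/(723 + n) = -2*(395/634 + n)/(723 + n))
980030/C(380) = 980030/(((-395 - 634*380)/(317*(723 + 380)))) = 980030/(((1/317)*(-395 - 240920)/1103)) = 980030/(((1/317)*(1/1103)*(-241315))) = 980030/(-241315/349651) = 980030*(-349651/241315) = -68533693906/48263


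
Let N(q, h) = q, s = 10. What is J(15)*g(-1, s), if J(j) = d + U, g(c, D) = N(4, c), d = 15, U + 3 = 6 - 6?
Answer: 48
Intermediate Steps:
U = -3 (U = -3 + (6 - 6) = -3 + 0 = -3)
g(c, D) = 4
J(j) = 12 (J(j) = 15 - 3 = 12)
J(15)*g(-1, s) = 12*4 = 48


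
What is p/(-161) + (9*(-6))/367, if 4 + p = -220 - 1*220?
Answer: 154254/59087 ≈ 2.6106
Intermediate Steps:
p = -444 (p = -4 + (-220 - 1*220) = -4 + (-220 - 220) = -4 - 440 = -444)
p/(-161) + (9*(-6))/367 = -444/(-161) + (9*(-6))/367 = -444*(-1/161) - 54*1/367 = 444/161 - 54/367 = 154254/59087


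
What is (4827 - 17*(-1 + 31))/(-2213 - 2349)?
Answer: -4317/4562 ≈ -0.94630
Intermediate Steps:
(4827 - 17*(-1 + 31))/(-2213 - 2349) = (4827 - 17*30)/(-4562) = (4827 - 510)*(-1/4562) = 4317*(-1/4562) = -4317/4562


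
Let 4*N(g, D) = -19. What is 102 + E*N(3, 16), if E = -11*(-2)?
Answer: -5/2 ≈ -2.5000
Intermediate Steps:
N(g, D) = -19/4 (N(g, D) = (1/4)*(-19) = -19/4)
E = 22
102 + E*N(3, 16) = 102 + 22*(-19/4) = 102 - 209/2 = -5/2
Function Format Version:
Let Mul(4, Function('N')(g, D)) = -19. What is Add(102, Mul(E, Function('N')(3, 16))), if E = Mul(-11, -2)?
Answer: Rational(-5, 2) ≈ -2.5000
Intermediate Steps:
Function('N')(g, D) = Rational(-19, 4) (Function('N')(g, D) = Mul(Rational(1, 4), -19) = Rational(-19, 4))
E = 22
Add(102, Mul(E, Function('N')(3, 16))) = Add(102, Mul(22, Rational(-19, 4))) = Add(102, Rational(-209, 2)) = Rational(-5, 2)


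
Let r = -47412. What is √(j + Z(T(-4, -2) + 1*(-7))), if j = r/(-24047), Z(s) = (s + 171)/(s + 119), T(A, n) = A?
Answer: 2*√40435102641/216423 ≈ 1.8583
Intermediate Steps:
Z(s) = (171 + s)/(119 + s)
j = 47412/24047 (j = -47412/(-24047) = -47412*(-1/24047) = 47412/24047 ≈ 1.9716)
√(j + Z(T(-4, -2) + 1*(-7))) = √(47412/24047 + (171 + (-4 + 1*(-7)))/(119 + (-4 + 1*(-7)))) = √(47412/24047 + (171 + (-4 - 7))/(119 + (-4 - 7))) = √(47412/24047 + (171 - 11)/(119 - 11)) = √(47412/24047 + 160/108) = √(47412/24047 + (1/108)*160) = √(47412/24047 + 40/27) = √(2242004/649269) = 2*√40435102641/216423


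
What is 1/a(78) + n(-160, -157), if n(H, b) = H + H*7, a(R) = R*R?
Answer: -7787519/6084 ≈ -1280.0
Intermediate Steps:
a(R) = R**2
n(H, b) = 8*H (n(H, b) = H + 7*H = 8*H)
1/a(78) + n(-160, -157) = 1/(78**2) + 8*(-160) = 1/6084 - 1280 = -7787519/6084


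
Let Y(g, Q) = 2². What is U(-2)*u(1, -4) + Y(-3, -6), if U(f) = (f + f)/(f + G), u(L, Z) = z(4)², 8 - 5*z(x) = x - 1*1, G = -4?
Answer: 14/3 ≈ 4.6667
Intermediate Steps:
Y(g, Q) = 4
z(x) = 9/5 - x/5 (z(x) = 8/5 - (x - 1*1)/5 = 8/5 - (x - 1)/5 = 8/5 - (-1 + x)/5 = 8/5 + (⅕ - x/5) = 9/5 - x/5)
u(L, Z) = 1 (u(L, Z) = (9/5 - ⅕*4)² = (9/5 - ⅘)² = 1² = 1)
U(f) = 2*f/(-4 + f) (U(f) = (f + f)/(f - 4) = (2*f)/(-4 + f) = 2*f/(-4 + f))
U(-2)*u(1, -4) + Y(-3, -6) = (2*(-2)/(-4 - 2))*1 + 4 = (2*(-2)/(-6))*1 + 4 = (2*(-2)*(-⅙))*1 + 4 = (⅔)*1 + 4 = ⅔ + 4 = 14/3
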